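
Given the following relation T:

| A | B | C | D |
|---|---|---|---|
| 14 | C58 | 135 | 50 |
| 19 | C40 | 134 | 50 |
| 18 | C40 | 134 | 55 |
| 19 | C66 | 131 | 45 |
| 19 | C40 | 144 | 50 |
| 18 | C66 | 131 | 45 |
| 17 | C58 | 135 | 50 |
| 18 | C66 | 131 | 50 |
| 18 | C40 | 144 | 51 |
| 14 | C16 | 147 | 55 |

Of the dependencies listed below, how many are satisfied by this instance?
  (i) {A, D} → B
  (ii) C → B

(i) {A, D} → B: every LHS value maps to a single RHS value — holds.
(ii) C → B: every LHS value maps to a single RHS value — holds.
2 of the 2 dependencies hold.

2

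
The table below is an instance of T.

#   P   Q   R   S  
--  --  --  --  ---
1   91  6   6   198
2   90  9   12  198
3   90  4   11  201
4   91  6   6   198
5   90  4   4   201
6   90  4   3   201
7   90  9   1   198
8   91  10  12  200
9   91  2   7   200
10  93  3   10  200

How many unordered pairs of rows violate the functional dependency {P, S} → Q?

1

(P=91, S=198): all 2 rows agree on Q — 0 pairs.
(P=90, S=198): all 2 rows agree on Q — 0 pairs.
(P=90, S=201): all 3 rows agree on Q — 0 pairs.
(P=91, S=200): violating pairs (8,9) — 1 pair.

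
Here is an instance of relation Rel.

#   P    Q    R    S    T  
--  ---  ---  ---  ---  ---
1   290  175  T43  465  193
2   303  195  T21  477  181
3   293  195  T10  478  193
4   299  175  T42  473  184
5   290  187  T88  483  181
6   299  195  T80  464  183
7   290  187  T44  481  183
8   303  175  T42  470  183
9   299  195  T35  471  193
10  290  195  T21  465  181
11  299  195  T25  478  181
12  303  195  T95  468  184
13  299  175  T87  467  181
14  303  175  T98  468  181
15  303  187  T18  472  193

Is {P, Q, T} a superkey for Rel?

All 15 rows have distinct {P, Q, T} values, so {P, Q, T} → (all attributes) holds and {P, Q, T} is a superkey.

Yes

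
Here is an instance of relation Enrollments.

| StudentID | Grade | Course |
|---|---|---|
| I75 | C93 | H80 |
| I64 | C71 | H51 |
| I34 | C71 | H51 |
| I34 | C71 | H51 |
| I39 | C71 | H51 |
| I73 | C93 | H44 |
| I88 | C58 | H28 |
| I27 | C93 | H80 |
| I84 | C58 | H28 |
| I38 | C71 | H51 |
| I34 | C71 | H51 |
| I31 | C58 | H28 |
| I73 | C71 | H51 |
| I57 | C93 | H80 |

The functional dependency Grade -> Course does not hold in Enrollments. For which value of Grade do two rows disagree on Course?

C93

Grade=C93: 4 rows → Course takes values {H80, H44} — violation
Grade=C71: 7 rows → Course = H51, H51, H51, H51, H51, H51, H51 ✓
Grade=C58: 3 rows → Course = H28, H28, H28 ✓
The only Grade value with inconsistent Course is Grade=C93.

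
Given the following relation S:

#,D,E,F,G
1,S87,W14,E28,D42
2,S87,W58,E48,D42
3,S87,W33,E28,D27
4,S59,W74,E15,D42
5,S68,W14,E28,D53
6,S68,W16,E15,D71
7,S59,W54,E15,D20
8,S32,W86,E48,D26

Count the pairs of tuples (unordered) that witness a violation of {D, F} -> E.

(D=S87, F=E28): violating pairs (1,3) — 1 pair.
(D=S59, F=E15): violating pairs (4,7) — 1 pair.

2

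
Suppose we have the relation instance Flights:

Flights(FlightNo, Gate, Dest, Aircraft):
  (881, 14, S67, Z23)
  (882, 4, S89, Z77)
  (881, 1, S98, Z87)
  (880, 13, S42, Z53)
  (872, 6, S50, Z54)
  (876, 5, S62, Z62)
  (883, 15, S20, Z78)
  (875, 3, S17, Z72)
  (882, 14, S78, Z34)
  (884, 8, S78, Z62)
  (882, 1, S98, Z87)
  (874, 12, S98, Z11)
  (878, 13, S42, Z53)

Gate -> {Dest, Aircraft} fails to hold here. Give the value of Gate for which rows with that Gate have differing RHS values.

Gate=14: 2 rows → {Dest,Aircraft} takes values {(S67, Z23), (S78, Z34)} — violation
Gate=4: 1 row → {Dest,Aircraft} = (S89, Z77) ✓
Gate=1: 2 rows → {Dest,Aircraft} = (S98, Z87), (S98, Z87) ✓
Gate=13: 2 rows → {Dest,Aircraft} = (S42, Z53), (S42, Z53) ✓
Gate=6: 1 row → {Dest,Aircraft} = (S50, Z54) ✓
Gate=5: 1 row → {Dest,Aircraft} = (S62, Z62) ✓
Gate=15: 1 row → {Dest,Aircraft} = (S20, Z78) ✓
Gate=3: 1 row → {Dest,Aircraft} = (S17, Z72) ✓
Gate=8: 1 row → {Dest,Aircraft} = (S78, Z62) ✓
Gate=12: 1 row → {Dest,Aircraft} = (S98, Z11) ✓
The only Gate value with inconsistent RHS is Gate=14.

14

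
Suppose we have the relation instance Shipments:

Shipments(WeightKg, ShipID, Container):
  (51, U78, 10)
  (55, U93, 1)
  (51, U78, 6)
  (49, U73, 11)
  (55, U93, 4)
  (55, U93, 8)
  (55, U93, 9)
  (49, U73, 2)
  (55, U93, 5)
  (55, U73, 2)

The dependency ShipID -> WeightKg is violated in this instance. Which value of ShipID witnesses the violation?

ShipID=U78: 2 rows → WeightKg = 51, 51 ✓
ShipID=U93: 5 rows → WeightKg = 55, 55, 55, 55, 55 ✓
ShipID=U73: 3 rows → WeightKg takes values {49, 55} — violation
The only ShipID value with inconsistent WeightKg is ShipID=U73.

U73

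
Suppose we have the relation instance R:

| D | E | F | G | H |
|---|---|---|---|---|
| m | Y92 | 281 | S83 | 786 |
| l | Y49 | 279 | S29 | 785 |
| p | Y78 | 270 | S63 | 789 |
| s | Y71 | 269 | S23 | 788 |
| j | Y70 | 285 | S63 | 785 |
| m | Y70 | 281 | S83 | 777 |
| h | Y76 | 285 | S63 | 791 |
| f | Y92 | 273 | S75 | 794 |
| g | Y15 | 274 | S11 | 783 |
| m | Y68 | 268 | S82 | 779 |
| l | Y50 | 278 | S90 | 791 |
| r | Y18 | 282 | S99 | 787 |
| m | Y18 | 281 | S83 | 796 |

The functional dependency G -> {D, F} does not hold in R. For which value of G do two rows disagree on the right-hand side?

S63

G=S83: 3 rows → {D,F} = (m, 281), (m, 281), (m, 281) ✓
G=S29: 1 row → {D,F} = (l, 279) ✓
G=S63: 3 rows → {D,F} takes values {(p, 270), (j, 285), (h, 285)} — violation
G=S23: 1 row → {D,F} = (s, 269) ✓
G=S75: 1 row → {D,F} = (f, 273) ✓
G=S11: 1 row → {D,F} = (g, 274) ✓
G=S82: 1 row → {D,F} = (m, 268) ✓
G=S90: 1 row → {D,F} = (l, 278) ✓
G=S99: 1 row → {D,F} = (r, 282) ✓
The only G value with inconsistent RHS is G=S63.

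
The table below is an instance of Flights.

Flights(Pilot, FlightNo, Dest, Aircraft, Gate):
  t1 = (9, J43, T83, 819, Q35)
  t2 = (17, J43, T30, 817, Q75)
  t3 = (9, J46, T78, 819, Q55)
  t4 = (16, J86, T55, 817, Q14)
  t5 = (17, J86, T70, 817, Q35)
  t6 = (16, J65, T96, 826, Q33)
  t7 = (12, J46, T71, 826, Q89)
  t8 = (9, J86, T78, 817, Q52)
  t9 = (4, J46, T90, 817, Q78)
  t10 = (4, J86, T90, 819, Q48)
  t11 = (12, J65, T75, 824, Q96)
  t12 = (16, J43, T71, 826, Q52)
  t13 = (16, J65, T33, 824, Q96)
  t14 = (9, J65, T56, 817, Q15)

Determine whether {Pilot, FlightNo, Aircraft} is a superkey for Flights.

All 14 rows have distinct {Pilot, FlightNo, Aircraft} values, so {Pilot, FlightNo, Aircraft} → (all attributes) holds and {Pilot, FlightNo, Aircraft} is a superkey.

Yes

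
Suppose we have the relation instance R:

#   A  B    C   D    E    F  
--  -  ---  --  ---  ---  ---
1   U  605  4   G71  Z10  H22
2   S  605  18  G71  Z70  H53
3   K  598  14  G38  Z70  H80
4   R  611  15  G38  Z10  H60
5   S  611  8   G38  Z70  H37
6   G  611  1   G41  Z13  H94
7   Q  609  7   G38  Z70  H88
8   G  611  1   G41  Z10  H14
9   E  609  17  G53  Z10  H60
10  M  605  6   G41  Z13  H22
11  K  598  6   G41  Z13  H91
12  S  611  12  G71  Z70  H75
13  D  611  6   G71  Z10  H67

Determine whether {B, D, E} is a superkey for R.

All 13 rows have distinct {B, D, E} values, so {B, D, E} → (all attributes) holds and {B, D, E} is a superkey.

Yes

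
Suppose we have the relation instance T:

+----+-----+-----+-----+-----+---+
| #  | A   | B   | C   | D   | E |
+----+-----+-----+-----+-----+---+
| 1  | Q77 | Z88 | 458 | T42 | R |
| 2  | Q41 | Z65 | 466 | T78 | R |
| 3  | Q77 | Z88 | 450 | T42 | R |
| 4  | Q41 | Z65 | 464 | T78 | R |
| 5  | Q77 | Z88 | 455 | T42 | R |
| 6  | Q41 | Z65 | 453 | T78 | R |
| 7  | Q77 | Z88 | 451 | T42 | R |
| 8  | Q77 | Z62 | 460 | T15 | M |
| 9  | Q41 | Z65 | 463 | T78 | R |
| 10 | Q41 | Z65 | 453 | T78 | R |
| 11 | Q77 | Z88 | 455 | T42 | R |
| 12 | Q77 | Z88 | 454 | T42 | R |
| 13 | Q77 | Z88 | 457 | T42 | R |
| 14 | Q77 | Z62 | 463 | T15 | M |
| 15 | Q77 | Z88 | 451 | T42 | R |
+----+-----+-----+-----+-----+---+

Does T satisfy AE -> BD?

Yes

(A=Q77, E=R): rows 1, 3, 5, 7, 11, 12, 13, 15 → {B,D} = (Z88, T42), (Z88, T42), (Z88, T42), (Z88, T42), (Z88, T42), (Z88, T42), (Z88, T42), (Z88, T42) ✓
(A=Q41, E=R): rows 2, 4, 6, 9, 10 → {B,D} = (Z65, T78), (Z65, T78), (Z65, T78), (Z65, T78), (Z65, T78) ✓
(A=Q77, E=M): rows 8, 14 → {B,D} = (Z62, T15), (Z62, T15) ✓
Every AE value is associated with a single BD value, so AE -> BD holds.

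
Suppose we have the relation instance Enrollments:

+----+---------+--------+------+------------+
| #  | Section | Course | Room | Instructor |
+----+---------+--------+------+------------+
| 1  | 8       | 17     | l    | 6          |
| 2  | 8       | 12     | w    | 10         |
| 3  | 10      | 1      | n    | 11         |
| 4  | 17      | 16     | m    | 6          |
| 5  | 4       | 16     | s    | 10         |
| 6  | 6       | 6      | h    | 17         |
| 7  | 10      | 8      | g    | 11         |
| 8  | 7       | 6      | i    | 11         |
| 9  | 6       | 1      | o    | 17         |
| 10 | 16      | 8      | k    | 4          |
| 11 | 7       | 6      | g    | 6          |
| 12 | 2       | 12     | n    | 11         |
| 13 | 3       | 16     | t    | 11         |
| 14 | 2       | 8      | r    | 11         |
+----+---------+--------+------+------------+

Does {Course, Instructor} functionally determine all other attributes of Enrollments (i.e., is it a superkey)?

Rows 7 and 14 have the same {Course, Instructor} value (Course=8, Instructor=11) but are distinct tuples, so {Course, Instructor} does not determine every attribute — not a superkey.

No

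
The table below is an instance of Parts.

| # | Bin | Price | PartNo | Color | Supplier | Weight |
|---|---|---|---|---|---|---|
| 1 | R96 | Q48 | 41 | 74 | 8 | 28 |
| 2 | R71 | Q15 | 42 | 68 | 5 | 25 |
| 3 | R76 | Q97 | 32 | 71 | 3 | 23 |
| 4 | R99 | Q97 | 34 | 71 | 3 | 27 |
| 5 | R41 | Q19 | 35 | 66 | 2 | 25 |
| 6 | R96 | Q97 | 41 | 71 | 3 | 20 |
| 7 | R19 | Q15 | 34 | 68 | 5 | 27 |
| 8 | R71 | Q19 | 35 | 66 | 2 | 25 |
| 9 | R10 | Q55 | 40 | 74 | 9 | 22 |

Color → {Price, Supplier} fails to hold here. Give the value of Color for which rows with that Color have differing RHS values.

Color=74: rows 1, 9 → {Price,Supplier} takes values {(Q48, 8), (Q55, 9)} — violation
Color=68: rows 2, 7 → {Price,Supplier} = (Q15, 5), (Q15, 5) ✓
Color=71: rows 3, 4, 6 → {Price,Supplier} = (Q97, 3), (Q97, 3), (Q97, 3) ✓
Color=66: rows 5, 8 → {Price,Supplier} = (Q19, 2), (Q19, 2) ✓
The only Color value with inconsistent RHS is Color=74.

74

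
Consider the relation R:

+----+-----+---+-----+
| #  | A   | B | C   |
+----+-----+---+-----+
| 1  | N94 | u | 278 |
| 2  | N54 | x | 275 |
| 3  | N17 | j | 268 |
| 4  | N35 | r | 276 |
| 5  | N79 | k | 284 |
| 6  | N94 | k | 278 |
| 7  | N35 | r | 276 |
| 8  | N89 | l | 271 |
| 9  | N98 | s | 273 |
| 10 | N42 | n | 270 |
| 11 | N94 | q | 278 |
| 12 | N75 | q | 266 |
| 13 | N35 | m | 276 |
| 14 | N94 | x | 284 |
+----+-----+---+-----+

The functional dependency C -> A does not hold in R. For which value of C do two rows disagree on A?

C=278: rows 1, 6, 11 → A = N94, N94, N94 ✓
C=275: row 2 → A = N54 ✓
C=268: row 3 → A = N17 ✓
C=276: rows 4, 7, 13 → A = N35, N35, N35 ✓
C=284: rows 5, 14 → A takes values {N79, N94} — violation
C=271: row 8 → A = N89 ✓
C=273: row 9 → A = N98 ✓
C=270: row 10 → A = N42 ✓
C=266: row 12 → A = N75 ✓
The only C value with inconsistent A is C=284.

284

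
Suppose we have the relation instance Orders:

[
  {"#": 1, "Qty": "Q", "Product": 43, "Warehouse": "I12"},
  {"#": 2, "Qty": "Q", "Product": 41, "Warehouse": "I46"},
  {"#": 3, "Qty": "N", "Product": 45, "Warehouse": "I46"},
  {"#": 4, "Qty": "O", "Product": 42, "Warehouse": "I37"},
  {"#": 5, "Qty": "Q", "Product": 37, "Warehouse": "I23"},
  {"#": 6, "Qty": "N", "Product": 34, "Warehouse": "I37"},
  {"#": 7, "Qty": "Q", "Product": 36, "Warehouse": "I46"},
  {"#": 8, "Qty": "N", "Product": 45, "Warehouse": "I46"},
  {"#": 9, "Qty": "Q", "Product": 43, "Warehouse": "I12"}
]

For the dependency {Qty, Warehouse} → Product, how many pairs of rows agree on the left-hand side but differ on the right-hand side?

1

(Qty=Q, Warehouse=I12): all 2 rows agree on Product — 0 pairs.
(Qty=Q, Warehouse=I46): violating pairs (2,7) — 1 pair.
(Qty=N, Warehouse=I46): all 2 rows agree on Product — 0 pairs.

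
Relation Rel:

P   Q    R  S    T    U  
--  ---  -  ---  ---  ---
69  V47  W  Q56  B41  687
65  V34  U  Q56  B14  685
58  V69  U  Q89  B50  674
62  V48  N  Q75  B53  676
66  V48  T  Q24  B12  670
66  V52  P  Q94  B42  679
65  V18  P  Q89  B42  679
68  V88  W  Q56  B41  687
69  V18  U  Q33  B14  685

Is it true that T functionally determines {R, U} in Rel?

T=B41: 2 rows → {R,U} = (W, 687), (W, 687) ✓
T=B14: 2 rows → {R,U} = (U, 685), (U, 685) ✓
T=B50: 1 row → {R,U} = (U, 674) ✓
T=B53: 1 row → {R,U} = (N, 676) ✓
T=B12: 1 row → {R,U} = (T, 670) ✓
T=B42: 2 rows → {R,U} = (P, 679), (P, 679) ✓
Every T value is associated with a single {R, U} value, so T → {R, U} holds.

Yes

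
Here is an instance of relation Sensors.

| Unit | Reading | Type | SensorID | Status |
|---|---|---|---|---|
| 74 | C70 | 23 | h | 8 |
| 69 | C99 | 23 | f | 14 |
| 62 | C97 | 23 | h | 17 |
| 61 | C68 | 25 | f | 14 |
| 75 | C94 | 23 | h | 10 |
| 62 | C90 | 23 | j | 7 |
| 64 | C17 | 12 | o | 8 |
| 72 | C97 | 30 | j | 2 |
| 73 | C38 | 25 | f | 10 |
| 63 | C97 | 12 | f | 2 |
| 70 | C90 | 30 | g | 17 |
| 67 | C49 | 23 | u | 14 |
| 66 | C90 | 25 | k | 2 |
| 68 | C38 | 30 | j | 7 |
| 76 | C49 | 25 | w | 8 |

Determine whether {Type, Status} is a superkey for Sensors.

No

Two distinct rows share (Type=23, Status=14), so {Type, Status} does not determine every attribute — not a superkey.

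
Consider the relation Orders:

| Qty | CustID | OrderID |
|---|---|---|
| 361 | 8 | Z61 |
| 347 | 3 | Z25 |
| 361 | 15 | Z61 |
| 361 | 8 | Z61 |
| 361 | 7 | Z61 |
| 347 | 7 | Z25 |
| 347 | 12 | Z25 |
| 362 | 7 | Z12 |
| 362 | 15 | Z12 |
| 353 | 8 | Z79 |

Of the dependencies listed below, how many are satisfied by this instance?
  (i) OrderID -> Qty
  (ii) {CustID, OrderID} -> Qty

2

(i) OrderID -> Qty: every LHS value maps to a single RHS value — holds.
(ii) {CustID, OrderID} -> Qty: every LHS value maps to a single RHS value — holds.
2 of the 2 dependencies hold.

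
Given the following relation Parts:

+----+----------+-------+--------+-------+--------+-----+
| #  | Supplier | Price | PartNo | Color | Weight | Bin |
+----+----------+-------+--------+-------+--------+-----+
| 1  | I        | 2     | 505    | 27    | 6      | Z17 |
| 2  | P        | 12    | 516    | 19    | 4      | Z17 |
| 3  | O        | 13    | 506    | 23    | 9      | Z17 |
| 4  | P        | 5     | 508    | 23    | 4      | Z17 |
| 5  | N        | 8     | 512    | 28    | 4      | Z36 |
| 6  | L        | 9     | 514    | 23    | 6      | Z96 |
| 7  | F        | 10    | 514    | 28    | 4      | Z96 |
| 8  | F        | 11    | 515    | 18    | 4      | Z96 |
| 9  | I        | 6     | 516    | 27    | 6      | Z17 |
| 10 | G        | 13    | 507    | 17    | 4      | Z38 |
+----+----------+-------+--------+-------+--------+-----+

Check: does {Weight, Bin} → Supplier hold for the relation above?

(Weight=6, Bin=Z17): rows 1, 9 → Supplier = I, I ✓
(Weight=4, Bin=Z17): rows 2, 4 → Supplier = P, P ✓
(Weight=9, Bin=Z17): row 3 → Supplier = O ✓
(Weight=4, Bin=Z36): row 5 → Supplier = N ✓
(Weight=6, Bin=Z96): row 6 → Supplier = L ✓
(Weight=4, Bin=Z96): rows 7, 8 → Supplier = F, F ✓
(Weight=4, Bin=Z38): row 10 → Supplier = G ✓
Every {Weight, Bin} value is associated with a single Supplier value, so {Weight, Bin} → Supplier holds.

Yes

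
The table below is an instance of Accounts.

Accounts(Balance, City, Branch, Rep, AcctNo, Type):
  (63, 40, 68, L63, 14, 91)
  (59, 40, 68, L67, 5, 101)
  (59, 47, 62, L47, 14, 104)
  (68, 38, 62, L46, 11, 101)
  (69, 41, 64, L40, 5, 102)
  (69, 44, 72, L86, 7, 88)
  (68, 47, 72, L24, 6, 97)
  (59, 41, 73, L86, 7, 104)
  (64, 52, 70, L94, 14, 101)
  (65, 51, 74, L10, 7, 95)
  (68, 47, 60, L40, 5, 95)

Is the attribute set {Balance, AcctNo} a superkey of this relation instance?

All 11 rows have distinct {Balance, AcctNo} values, so {Balance, AcctNo} → (all attributes) holds and {Balance, AcctNo} is a superkey.

Yes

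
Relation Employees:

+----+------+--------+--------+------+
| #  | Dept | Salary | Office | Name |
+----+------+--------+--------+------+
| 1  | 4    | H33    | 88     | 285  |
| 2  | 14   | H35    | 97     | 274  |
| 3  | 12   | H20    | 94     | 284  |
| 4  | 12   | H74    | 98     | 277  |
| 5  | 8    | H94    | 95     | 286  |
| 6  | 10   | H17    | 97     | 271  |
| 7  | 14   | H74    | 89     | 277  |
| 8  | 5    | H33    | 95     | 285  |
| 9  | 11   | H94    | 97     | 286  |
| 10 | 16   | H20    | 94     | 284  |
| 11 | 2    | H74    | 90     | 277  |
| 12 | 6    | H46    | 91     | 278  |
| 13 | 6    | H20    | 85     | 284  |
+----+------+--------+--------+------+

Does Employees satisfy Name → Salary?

Name=285: rows 1, 8 → Salary = H33, H33 ✓
Name=274: row 2 → Salary = H35 ✓
Name=284: rows 3, 10, 13 → Salary = H20, H20, H20 ✓
Name=277: rows 4, 7, 11 → Salary = H74, H74, H74 ✓
Name=286: rows 5, 9 → Salary = H94, H94 ✓
Name=271: row 6 → Salary = H17 ✓
Name=278: row 12 → Salary = H46 ✓
Every Name value is associated with a single Salary value, so Name → Salary holds.

Yes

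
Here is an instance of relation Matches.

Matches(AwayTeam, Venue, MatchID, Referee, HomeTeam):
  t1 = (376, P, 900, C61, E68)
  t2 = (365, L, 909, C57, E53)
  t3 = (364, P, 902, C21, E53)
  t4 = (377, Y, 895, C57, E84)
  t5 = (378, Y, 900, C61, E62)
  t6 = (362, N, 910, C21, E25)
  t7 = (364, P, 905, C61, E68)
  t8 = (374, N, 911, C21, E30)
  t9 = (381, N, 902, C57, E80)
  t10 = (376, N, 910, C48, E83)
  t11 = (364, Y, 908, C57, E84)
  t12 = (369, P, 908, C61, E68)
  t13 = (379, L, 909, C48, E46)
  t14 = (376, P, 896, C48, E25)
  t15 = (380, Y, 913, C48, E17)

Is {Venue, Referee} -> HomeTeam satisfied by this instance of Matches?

No

(Venue=P, Referee=C61): rows 1, 7, 12 → HomeTeam = E68, E68, E68 ✓
(Venue=L, Referee=C57): row 2 → HomeTeam = E53 ✓
(Venue=P, Referee=C21): row 3 → HomeTeam = E53 ✓
(Venue=Y, Referee=C57): rows 4, 11 → HomeTeam = E84, E84 ✓
(Venue=Y, Referee=C61): row 5 → HomeTeam = E62 ✓
(Venue=N, Referee=C21): rows 6, 8 → HomeTeam takes values {E25, E30} — violation
(Venue=N, Referee=C57): row 9 → HomeTeam = E80 ✓
(Venue=N, Referee=C48): row 10 → HomeTeam = E83 ✓
(Venue=L, Referee=C48): row 13 → HomeTeam = E46 ✓
(Venue=P, Referee=C48): row 14 → HomeTeam = E25 ✓
(Venue=Y, Referee=C48): row 15 → HomeTeam = E17 ✓
Two rows agree on {Venue, Referee} but differ on HomeTeam, so {Venue, Referee} -> HomeTeam does not hold.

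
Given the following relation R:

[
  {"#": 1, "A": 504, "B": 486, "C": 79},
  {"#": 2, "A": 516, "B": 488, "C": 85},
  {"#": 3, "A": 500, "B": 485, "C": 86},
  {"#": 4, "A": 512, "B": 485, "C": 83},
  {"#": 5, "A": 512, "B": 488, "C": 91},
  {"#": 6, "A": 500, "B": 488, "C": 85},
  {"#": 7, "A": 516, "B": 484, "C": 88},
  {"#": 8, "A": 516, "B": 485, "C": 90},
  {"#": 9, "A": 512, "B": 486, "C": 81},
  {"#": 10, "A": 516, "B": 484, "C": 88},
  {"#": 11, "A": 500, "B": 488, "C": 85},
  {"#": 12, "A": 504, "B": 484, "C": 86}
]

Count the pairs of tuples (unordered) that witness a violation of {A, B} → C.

(A=500, B=488): all 2 rows agree on C — 0 pairs.
(A=516, B=484): all 2 rows agree on C — 0 pairs.

0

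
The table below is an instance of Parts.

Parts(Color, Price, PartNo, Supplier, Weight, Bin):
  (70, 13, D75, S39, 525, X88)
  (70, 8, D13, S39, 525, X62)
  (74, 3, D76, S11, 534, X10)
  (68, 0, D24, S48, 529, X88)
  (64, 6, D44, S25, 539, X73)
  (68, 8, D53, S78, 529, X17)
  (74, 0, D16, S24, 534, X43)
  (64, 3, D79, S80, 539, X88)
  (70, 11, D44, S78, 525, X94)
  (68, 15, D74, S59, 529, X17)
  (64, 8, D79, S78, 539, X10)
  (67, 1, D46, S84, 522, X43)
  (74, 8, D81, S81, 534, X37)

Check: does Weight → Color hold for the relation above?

Weight=525: 3 rows → Color = 70, 70, 70 ✓
Weight=534: 3 rows → Color = 74, 74, 74 ✓
Weight=529: 3 rows → Color = 68, 68, 68 ✓
Weight=539: 3 rows → Color = 64, 64, 64 ✓
Weight=522: 1 row → Color = 67 ✓
Every Weight value is associated with a single Color value, so Weight → Color holds.

Yes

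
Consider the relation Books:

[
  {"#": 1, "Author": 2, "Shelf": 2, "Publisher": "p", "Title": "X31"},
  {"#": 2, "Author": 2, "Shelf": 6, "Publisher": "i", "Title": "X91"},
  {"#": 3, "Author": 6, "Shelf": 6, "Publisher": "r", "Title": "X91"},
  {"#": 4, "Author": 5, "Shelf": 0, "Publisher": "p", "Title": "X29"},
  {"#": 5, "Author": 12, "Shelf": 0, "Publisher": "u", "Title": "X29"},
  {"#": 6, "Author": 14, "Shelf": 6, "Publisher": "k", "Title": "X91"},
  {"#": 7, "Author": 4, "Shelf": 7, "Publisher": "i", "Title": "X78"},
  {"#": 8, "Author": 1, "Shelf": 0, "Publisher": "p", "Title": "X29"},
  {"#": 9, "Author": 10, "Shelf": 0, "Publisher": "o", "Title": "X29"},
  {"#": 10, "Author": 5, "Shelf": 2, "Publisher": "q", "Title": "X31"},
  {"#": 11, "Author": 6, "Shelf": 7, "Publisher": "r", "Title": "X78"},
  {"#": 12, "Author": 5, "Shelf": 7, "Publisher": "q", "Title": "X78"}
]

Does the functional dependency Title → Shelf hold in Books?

Yes

Title=X31: rows 1, 10 → Shelf = 2, 2 ✓
Title=X91: rows 2, 3, 6 → Shelf = 6, 6, 6 ✓
Title=X29: rows 4, 5, 8, 9 → Shelf = 0, 0, 0, 0 ✓
Title=X78: rows 7, 11, 12 → Shelf = 7, 7, 7 ✓
Every Title value is associated with a single Shelf value, so Title → Shelf holds.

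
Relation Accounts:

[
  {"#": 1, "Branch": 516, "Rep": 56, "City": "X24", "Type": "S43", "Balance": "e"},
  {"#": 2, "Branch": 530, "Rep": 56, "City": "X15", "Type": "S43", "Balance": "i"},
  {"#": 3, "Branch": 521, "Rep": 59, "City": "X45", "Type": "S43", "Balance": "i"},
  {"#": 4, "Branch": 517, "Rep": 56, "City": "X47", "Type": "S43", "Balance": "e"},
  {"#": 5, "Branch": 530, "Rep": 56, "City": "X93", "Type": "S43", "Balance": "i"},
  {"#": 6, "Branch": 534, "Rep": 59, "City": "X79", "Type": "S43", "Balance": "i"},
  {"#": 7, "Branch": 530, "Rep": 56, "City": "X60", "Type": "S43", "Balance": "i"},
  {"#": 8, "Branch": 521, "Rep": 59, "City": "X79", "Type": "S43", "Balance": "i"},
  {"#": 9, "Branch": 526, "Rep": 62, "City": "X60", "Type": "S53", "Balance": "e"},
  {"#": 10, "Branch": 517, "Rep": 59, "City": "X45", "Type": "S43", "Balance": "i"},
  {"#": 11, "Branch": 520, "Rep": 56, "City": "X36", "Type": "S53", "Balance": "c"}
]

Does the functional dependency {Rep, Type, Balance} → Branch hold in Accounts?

No

(Rep=56, Type=S43, Balance=e): rows 1, 4 → Branch takes values {516, 517} — violation
(Rep=56, Type=S43, Balance=i): rows 2, 5, 7 → Branch = 530, 530, 530 ✓
(Rep=59, Type=S43, Balance=i): rows 3, 6, 8, 10 → Branch takes values {521, 534, 517} — violation
(Rep=62, Type=S53, Balance=e): row 9 → Branch = 526 ✓
(Rep=56, Type=S53, Balance=c): row 11 → Branch = 520 ✓
Two rows agree on {Rep, Type, Balance} but differ on Branch, so {Rep, Type, Balance} → Branch does not hold.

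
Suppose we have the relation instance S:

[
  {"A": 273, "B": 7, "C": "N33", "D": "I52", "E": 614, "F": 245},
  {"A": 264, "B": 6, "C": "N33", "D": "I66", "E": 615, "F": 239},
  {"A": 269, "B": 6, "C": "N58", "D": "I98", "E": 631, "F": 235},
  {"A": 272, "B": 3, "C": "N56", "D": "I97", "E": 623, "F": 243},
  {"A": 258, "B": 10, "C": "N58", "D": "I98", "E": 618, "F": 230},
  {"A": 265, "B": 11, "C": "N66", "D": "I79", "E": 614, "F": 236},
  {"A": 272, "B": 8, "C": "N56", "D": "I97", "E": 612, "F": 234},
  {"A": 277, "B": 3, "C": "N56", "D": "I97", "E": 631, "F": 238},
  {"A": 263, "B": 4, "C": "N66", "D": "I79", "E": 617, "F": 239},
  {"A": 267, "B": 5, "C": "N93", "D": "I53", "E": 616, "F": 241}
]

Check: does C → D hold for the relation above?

No

C=N33: 2 rows → D takes values {I52, I66} — violation
C=N58: 2 rows → D = I98, I98 ✓
C=N56: 3 rows → D = I97, I97, I97 ✓
C=N66: 2 rows → D = I79, I79 ✓
C=N93: 1 row → D = I53 ✓
Two rows agree on C but differ on D, so C → D does not hold.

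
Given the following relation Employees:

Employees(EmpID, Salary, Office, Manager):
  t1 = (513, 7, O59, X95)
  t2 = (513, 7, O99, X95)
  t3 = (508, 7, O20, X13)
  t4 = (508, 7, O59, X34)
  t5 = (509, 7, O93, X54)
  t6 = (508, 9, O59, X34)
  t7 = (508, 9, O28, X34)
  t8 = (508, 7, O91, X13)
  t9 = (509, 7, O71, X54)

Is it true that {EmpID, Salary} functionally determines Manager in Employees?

No

(EmpID=513, Salary=7): rows 1, 2 → Manager = X95, X95 ✓
(EmpID=508, Salary=7): rows 3, 4, 8 → Manager takes values {X13, X34} — violation
(EmpID=509, Salary=7): rows 5, 9 → Manager = X54, X54 ✓
(EmpID=508, Salary=9): rows 6, 7 → Manager = X34, X34 ✓
Two rows agree on {EmpID, Salary} but differ on Manager, so {EmpID, Salary} → Manager does not hold.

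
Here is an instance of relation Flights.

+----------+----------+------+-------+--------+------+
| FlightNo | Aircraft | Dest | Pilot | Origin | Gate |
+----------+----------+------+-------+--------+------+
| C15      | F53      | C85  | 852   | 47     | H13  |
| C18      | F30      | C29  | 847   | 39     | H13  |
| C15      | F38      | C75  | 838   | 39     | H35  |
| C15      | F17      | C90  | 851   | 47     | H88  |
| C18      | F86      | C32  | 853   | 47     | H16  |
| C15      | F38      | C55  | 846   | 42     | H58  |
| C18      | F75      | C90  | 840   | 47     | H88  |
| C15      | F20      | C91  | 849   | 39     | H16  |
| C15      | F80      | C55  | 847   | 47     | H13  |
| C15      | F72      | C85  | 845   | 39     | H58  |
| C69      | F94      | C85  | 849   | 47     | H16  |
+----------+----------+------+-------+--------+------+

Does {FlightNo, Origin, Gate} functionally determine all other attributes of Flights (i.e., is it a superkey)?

No

Two distinct rows share (FlightNo=C15, Origin=47, Gate=H13), so {FlightNo, Origin, Gate} does not determine every attribute — not a superkey.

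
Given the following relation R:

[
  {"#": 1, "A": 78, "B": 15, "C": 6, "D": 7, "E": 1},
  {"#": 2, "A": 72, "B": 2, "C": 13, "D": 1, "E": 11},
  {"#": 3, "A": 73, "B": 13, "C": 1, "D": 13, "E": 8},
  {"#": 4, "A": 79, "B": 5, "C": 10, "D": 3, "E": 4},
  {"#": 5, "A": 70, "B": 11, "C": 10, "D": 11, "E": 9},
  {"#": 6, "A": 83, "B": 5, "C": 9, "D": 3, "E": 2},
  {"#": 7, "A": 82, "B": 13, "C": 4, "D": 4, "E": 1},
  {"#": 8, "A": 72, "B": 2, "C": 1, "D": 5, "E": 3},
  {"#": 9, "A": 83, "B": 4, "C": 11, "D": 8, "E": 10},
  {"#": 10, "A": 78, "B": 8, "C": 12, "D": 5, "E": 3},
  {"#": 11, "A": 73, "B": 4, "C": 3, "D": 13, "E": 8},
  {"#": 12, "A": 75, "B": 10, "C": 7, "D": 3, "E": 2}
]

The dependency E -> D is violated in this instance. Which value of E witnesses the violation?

E=1: rows 1, 7 → D takes values {7, 4} — violation
E=11: row 2 → D = 1 ✓
E=8: rows 3, 11 → D = 13, 13 ✓
E=4: row 4 → D = 3 ✓
E=9: row 5 → D = 11 ✓
E=2: rows 6, 12 → D = 3, 3 ✓
E=3: rows 8, 10 → D = 5, 5 ✓
E=10: row 9 → D = 8 ✓
The only E value with inconsistent D is E=1.

1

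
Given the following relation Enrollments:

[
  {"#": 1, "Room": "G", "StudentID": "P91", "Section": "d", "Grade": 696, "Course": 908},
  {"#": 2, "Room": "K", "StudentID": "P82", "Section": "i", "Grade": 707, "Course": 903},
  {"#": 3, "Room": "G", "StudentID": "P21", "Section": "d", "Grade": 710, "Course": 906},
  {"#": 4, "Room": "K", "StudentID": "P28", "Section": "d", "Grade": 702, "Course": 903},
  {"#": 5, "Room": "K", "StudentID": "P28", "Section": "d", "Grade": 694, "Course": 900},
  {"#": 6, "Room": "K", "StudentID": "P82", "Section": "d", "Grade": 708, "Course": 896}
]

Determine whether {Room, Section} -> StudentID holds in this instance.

(Room=G, Section=d): rows 1, 3 → StudentID takes values {P91, P21} — violation
(Room=K, Section=i): row 2 → StudentID = P82 ✓
(Room=K, Section=d): rows 4, 5, 6 → StudentID takes values {P28, P82} — violation
Two rows agree on {Room, Section} but differ on StudentID, so {Room, Section} -> StudentID does not hold.

No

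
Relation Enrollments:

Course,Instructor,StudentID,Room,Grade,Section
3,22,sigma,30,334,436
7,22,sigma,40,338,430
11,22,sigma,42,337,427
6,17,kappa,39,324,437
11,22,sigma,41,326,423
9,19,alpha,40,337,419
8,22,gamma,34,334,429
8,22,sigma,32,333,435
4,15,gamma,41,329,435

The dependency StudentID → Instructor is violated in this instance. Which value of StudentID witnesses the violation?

StudentID=sigma: 5 rows → Instructor = 22, 22, 22, 22, 22 ✓
StudentID=kappa: 1 row → Instructor = 17 ✓
StudentID=alpha: 1 row → Instructor = 19 ✓
StudentID=gamma: 2 rows → Instructor takes values {22, 15} — violation
The only StudentID value with inconsistent Instructor is StudentID=gamma.

gamma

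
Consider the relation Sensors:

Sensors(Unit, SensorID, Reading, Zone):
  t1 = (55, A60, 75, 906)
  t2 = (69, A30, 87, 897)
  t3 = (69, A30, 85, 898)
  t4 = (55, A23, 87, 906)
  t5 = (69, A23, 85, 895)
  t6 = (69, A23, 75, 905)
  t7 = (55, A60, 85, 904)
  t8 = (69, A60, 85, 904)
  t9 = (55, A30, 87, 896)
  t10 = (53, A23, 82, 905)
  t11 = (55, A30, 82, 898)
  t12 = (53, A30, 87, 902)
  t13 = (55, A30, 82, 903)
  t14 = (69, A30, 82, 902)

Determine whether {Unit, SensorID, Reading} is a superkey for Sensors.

Rows 11 and 13 have the same {Unit, SensorID, Reading} value (Unit=55, SensorID=A30, Reading=82) but are distinct tuples, so {Unit, SensorID, Reading} does not determine every attribute — not a superkey.

No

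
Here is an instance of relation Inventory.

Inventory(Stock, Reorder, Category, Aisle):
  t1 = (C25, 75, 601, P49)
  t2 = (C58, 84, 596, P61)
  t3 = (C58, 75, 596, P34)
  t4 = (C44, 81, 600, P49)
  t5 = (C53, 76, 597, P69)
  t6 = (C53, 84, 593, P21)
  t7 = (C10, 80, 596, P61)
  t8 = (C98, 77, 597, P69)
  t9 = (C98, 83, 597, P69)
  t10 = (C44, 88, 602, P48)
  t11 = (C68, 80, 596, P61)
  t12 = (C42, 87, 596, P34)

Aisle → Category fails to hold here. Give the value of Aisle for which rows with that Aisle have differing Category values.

Aisle=P49: rows 1, 4 → Category takes values {601, 600} — violation
Aisle=P61: rows 2, 7, 11 → Category = 596, 596, 596 ✓
Aisle=P34: rows 3, 12 → Category = 596, 596 ✓
Aisle=P69: rows 5, 8, 9 → Category = 597, 597, 597 ✓
Aisle=P21: row 6 → Category = 593 ✓
Aisle=P48: row 10 → Category = 602 ✓
The only Aisle value with inconsistent Category is Aisle=P49.

P49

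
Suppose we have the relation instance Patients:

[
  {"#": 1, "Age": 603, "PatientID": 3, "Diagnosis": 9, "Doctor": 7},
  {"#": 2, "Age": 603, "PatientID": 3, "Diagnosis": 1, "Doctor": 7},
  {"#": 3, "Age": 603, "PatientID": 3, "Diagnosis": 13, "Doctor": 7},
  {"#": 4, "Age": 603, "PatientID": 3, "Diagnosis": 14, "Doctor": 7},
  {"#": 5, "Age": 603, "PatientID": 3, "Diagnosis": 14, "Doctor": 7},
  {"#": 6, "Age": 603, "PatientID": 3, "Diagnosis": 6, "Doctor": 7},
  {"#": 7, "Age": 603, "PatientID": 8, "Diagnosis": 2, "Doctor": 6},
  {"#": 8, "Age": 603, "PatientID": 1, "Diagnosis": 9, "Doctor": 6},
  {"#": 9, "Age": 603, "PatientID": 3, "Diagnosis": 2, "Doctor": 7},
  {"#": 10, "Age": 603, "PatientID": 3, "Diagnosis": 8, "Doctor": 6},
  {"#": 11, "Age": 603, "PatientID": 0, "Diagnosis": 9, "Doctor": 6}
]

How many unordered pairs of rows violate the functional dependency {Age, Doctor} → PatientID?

6

(Age=603, Doctor=7): all 7 rows agree on PatientID — 0 pairs.
(Age=603, Doctor=6): violating pairs (7,8), (7,10), (7,11), (8,10), (8,11), (10,11) — 6 pairs.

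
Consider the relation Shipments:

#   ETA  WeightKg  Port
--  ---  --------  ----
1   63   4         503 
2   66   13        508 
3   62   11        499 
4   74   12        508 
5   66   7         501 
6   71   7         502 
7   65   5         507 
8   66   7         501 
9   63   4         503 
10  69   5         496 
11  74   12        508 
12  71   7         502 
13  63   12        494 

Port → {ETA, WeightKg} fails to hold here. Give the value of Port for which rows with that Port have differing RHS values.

Port=503: rows 1, 9 → {ETA,WeightKg} = (63, 4), (63, 4) ✓
Port=508: rows 2, 4, 11 → {ETA,WeightKg} takes values {(66, 13), (74, 12)} — violation
Port=499: row 3 → {ETA,WeightKg} = (62, 11) ✓
Port=501: rows 5, 8 → {ETA,WeightKg} = (66, 7), (66, 7) ✓
Port=502: rows 6, 12 → {ETA,WeightKg} = (71, 7), (71, 7) ✓
Port=507: row 7 → {ETA,WeightKg} = (65, 5) ✓
Port=496: row 10 → {ETA,WeightKg} = (69, 5) ✓
Port=494: row 13 → {ETA,WeightKg} = (63, 12) ✓
The only Port value with inconsistent RHS is Port=508.

508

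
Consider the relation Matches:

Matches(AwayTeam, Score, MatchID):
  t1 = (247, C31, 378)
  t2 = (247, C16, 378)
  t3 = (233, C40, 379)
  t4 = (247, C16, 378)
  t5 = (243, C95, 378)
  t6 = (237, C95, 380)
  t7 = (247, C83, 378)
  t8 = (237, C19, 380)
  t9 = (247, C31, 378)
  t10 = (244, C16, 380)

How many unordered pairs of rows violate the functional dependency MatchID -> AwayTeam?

7

MatchID=378: violating pairs (1,5), (2,5), (4,5), (5,7), (5,9) — 5 pairs.
MatchID=380: violating pairs (6,10), (8,10) — 2 pairs.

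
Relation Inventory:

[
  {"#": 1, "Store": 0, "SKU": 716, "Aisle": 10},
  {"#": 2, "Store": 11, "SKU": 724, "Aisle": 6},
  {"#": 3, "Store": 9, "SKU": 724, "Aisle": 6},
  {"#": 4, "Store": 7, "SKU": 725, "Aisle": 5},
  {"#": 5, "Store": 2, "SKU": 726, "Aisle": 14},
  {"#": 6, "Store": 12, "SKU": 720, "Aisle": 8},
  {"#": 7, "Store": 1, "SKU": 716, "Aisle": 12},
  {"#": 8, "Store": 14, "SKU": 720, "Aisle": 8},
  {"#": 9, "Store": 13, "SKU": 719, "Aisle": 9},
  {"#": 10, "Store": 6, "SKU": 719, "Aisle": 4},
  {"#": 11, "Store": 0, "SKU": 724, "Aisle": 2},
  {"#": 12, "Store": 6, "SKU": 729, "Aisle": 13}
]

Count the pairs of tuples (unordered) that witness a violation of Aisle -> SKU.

Aisle=6: all 2 rows agree on SKU — 0 pairs.
Aisle=8: all 2 rows agree on SKU — 0 pairs.

0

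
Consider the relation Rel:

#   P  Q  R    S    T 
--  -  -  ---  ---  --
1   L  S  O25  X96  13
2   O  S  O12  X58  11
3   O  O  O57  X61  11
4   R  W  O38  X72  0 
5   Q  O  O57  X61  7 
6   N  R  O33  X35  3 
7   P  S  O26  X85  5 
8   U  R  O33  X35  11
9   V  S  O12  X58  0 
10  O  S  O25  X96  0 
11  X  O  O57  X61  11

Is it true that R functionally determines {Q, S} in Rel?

Yes

R=O25: rows 1, 10 → {Q,S} = (S, X96), (S, X96) ✓
R=O12: rows 2, 9 → {Q,S} = (S, X58), (S, X58) ✓
R=O57: rows 3, 5, 11 → {Q,S} = (O, X61), (O, X61), (O, X61) ✓
R=O38: row 4 → {Q,S} = (W, X72) ✓
R=O33: rows 6, 8 → {Q,S} = (R, X35), (R, X35) ✓
R=O26: row 7 → {Q,S} = (S, X85) ✓
Every R value is associated with a single {Q, S} value, so R -> {Q, S} holds.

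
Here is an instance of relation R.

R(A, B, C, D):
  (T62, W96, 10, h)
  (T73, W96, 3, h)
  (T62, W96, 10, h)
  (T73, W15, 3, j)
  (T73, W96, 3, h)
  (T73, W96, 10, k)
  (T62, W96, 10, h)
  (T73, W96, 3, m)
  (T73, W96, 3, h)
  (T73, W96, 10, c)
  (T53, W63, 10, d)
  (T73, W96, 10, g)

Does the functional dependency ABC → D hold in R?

(A=T62, B=W96, C=10): 3 rows → D = h, h, h ✓
(A=T73, B=W96, C=3): 4 rows → D takes values {h, m} — violation
(A=T73, B=W15, C=3): 1 row → D = j ✓
(A=T73, B=W96, C=10): 3 rows → D takes values {k, c, g} — violation
(A=T53, B=W63, C=10): 1 row → D = d ✓
Two rows agree on ABC but differ on D, so ABC → D does not hold.

No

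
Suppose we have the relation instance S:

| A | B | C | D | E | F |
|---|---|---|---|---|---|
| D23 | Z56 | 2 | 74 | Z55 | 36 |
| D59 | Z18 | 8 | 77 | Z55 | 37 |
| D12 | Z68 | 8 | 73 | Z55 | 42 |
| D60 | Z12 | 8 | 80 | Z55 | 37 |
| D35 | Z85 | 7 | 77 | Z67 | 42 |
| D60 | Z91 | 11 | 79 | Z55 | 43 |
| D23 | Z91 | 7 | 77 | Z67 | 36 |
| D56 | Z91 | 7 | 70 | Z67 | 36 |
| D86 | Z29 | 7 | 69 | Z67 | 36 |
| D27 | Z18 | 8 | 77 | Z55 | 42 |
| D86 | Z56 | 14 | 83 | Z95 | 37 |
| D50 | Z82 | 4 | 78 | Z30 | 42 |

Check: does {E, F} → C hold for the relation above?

Yes

(E=Z55, F=36): 1 row → C = 2 ✓
(E=Z55, F=37): 2 rows → C = 8, 8 ✓
(E=Z55, F=42): 2 rows → C = 8, 8 ✓
(E=Z67, F=42): 1 row → C = 7 ✓
(E=Z55, F=43): 1 row → C = 11 ✓
(E=Z67, F=36): 3 rows → C = 7, 7, 7 ✓
(E=Z95, F=37): 1 row → C = 14 ✓
(E=Z30, F=42): 1 row → C = 4 ✓
Every {E, F} value is associated with a single C value, so {E, F} → C holds.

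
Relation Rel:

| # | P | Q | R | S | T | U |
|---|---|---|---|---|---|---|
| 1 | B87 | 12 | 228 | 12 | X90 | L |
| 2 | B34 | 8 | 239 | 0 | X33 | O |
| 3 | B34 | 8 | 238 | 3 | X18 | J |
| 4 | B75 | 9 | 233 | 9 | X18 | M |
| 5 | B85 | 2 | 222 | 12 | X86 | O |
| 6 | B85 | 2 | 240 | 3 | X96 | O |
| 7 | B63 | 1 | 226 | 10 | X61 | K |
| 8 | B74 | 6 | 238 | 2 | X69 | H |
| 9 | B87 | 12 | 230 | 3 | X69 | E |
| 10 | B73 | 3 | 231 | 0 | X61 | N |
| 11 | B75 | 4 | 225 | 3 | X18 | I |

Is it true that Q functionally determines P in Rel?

Q=12: rows 1, 9 → P = B87, B87 ✓
Q=8: rows 2, 3 → P = B34, B34 ✓
Q=9: row 4 → P = B75 ✓
Q=2: rows 5, 6 → P = B85, B85 ✓
Q=1: row 7 → P = B63 ✓
Q=6: row 8 → P = B74 ✓
Q=3: row 10 → P = B73 ✓
Q=4: row 11 → P = B75 ✓
Every Q value is associated with a single P value, so Q -> P holds.

Yes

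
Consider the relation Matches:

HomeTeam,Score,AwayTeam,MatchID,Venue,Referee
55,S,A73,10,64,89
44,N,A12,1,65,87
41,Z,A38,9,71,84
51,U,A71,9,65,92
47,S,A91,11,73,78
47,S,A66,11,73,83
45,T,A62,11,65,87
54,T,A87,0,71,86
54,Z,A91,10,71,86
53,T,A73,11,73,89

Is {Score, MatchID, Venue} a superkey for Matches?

No

Two distinct rows share (Score=S, MatchID=11, Venue=73), so {Score, MatchID, Venue} does not determine every attribute — not a superkey.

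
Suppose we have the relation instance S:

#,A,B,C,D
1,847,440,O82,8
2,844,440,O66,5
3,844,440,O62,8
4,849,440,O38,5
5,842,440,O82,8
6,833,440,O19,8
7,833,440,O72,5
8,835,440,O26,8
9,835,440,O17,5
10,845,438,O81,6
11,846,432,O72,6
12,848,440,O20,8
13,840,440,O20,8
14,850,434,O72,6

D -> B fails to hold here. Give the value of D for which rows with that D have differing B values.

6

D=8: rows 1, 3, 5, 6, 8, 12, 13 → B = 440, 440, 440, 440, 440, 440, 440 ✓
D=5: rows 2, 4, 7, 9 → B = 440, 440, 440, 440 ✓
D=6: rows 10, 11, 14 → B takes values {438, 432, 434} — violation
The only D value with inconsistent B is D=6.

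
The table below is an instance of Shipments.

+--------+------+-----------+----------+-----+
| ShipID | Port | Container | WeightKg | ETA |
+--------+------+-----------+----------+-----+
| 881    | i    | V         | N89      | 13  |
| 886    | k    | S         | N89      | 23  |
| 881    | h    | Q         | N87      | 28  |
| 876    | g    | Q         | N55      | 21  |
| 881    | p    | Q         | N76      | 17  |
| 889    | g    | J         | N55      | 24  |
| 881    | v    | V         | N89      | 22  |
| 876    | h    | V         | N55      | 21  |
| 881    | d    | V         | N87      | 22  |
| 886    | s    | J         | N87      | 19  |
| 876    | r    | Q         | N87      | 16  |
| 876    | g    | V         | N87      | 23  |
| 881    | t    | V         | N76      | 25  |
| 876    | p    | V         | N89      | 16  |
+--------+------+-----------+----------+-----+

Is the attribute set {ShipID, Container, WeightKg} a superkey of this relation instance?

Two distinct rows share (ShipID=881, Container=V, WeightKg=N89), so {ShipID, Container, WeightKg} does not determine every attribute — not a superkey.

No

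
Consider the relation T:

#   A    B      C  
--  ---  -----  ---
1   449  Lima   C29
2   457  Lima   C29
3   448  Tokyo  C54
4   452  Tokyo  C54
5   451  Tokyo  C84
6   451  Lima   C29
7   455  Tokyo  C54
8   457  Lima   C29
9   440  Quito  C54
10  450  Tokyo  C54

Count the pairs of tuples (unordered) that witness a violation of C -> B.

4

C=C29: all 4 rows agree on B — 0 pairs.
C=C54: violating pairs (3,9), (4,9), (7,9), (9,10) — 4 pairs.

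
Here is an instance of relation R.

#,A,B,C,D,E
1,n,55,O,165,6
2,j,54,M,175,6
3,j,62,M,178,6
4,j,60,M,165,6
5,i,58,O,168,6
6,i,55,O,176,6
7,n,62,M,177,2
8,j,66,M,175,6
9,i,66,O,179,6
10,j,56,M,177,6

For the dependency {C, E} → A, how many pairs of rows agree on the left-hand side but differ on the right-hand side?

3

(C=O, E=6): violating pairs (1,5), (1,6), (1,9) — 3 pairs.
(C=M, E=6): all 5 rows agree on A — 0 pairs.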